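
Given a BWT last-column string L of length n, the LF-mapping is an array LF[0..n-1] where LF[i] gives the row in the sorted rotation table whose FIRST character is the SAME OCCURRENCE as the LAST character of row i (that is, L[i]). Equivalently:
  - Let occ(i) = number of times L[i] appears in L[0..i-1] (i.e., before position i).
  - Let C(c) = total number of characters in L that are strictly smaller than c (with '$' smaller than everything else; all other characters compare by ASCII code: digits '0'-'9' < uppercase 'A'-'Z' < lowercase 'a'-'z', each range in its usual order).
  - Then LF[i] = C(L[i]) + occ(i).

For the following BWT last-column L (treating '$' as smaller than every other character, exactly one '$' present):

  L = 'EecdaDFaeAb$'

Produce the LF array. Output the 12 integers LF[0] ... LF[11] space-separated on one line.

Char counts: '$':1, 'A':1, 'D':1, 'E':1, 'F':1, 'a':2, 'b':1, 'c':1, 'd':1, 'e':2
C (first-col start): C('$')=0, C('A')=1, C('D')=2, C('E')=3, C('F')=4, C('a')=5, C('b')=7, C('c')=8, C('d')=9, C('e')=10
L[0]='E': occ=0, LF[0]=C('E')+0=3+0=3
L[1]='e': occ=0, LF[1]=C('e')+0=10+0=10
L[2]='c': occ=0, LF[2]=C('c')+0=8+0=8
L[3]='d': occ=0, LF[3]=C('d')+0=9+0=9
L[4]='a': occ=0, LF[4]=C('a')+0=5+0=5
L[5]='D': occ=0, LF[5]=C('D')+0=2+0=2
L[6]='F': occ=0, LF[6]=C('F')+0=4+0=4
L[7]='a': occ=1, LF[7]=C('a')+1=5+1=6
L[8]='e': occ=1, LF[8]=C('e')+1=10+1=11
L[9]='A': occ=0, LF[9]=C('A')+0=1+0=1
L[10]='b': occ=0, LF[10]=C('b')+0=7+0=7
L[11]='$': occ=0, LF[11]=C('$')+0=0+0=0

Answer: 3 10 8 9 5 2 4 6 11 1 7 0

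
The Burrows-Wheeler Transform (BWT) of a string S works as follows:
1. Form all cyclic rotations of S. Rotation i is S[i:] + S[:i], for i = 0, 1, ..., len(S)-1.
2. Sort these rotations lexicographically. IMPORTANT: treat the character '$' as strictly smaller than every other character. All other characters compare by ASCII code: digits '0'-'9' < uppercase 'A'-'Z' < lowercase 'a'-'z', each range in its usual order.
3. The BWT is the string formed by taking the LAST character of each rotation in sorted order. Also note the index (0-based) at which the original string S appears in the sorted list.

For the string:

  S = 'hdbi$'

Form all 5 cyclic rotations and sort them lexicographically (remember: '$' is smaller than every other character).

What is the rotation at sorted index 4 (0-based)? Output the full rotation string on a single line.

All 5 rotations (rotation i = S[i:]+S[:i]):
  rot[0] = hdbi$
  rot[1] = dbi$h
  rot[2] = bi$hd
  rot[3] = i$hdb
  rot[4] = $hdbi
Sorted (with $ < everything):
  sorted[0] = $hdbi
  sorted[1] = bi$hd
  sorted[2] = dbi$h
  sorted[3] = hdbi$
  sorted[4] = i$hdb
sorted[4] = i$hdb

Answer: i$hdb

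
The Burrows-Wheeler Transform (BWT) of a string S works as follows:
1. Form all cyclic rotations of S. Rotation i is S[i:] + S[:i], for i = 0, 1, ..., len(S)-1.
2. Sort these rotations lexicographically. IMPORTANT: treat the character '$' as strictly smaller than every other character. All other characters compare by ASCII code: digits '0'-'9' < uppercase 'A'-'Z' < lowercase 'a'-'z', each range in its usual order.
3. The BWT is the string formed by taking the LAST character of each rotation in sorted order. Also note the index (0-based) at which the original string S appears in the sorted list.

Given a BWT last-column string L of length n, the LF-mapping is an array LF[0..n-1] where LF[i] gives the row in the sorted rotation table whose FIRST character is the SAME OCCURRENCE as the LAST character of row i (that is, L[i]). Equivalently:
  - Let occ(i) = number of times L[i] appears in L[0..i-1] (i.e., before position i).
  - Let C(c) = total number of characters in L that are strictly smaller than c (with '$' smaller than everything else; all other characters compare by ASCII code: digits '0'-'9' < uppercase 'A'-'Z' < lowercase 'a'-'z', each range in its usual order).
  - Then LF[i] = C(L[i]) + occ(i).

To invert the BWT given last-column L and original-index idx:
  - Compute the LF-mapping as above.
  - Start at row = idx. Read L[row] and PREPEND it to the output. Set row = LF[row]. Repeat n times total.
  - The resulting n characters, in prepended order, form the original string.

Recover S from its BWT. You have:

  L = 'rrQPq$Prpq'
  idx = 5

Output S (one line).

LF mapping: 7 8 3 1 5 0 2 9 4 6
Walk LF starting at row 5, prepending L[row]:
  step 1: row=5, L[5]='$', prepend. Next row=LF[5]=0
  step 2: row=0, L[0]='r', prepend. Next row=LF[0]=7
  step 3: row=7, L[7]='r', prepend. Next row=LF[7]=9
  step 4: row=9, L[9]='q', prepend. Next row=LF[9]=6
  step 5: row=6, L[6]='P', prepend. Next row=LF[6]=2
  step 6: row=2, L[2]='Q', prepend. Next row=LF[2]=3
  step 7: row=3, L[3]='P', prepend. Next row=LF[3]=1
  step 8: row=1, L[1]='r', prepend. Next row=LF[1]=8
  step 9: row=8, L[8]='p', prepend. Next row=LF[8]=4
  step 10: row=4, L[4]='q', prepend. Next row=LF[4]=5
Reversed output: qprPQPqrr$

Answer: qprPQPqrr$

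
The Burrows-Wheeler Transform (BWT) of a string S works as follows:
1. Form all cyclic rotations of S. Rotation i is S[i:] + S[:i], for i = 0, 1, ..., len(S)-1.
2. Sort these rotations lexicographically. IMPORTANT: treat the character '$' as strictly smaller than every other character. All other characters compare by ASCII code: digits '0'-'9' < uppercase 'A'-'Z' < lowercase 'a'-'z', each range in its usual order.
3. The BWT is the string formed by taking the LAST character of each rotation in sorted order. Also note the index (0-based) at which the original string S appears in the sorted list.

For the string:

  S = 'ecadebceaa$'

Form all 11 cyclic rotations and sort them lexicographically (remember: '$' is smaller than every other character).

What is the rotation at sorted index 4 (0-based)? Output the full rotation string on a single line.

Answer: bceaa$ecade

Derivation:
All 11 rotations (rotation i = S[i:]+S[:i]):
  rot[0] = ecadebceaa$
  rot[1] = cadebceaa$e
  rot[2] = adebceaa$ec
  rot[3] = debceaa$eca
  rot[4] = ebceaa$ecad
  rot[5] = bceaa$ecade
  rot[6] = ceaa$ecadeb
  rot[7] = eaa$ecadebc
  rot[8] = aa$ecadebce
  rot[9] = a$ecadebcea
  rot[10] = $ecadebceaa
Sorted (with $ < everything):
  sorted[0] = $ecadebceaa
  sorted[1] = a$ecadebcea
  sorted[2] = aa$ecadebce
  sorted[3] = adebceaa$ec
  sorted[4] = bceaa$ecade
  sorted[5] = cadebceaa$e
  sorted[6] = ceaa$ecadeb
  sorted[7] = debceaa$eca
  sorted[8] = eaa$ecadebc
  sorted[9] = ebceaa$ecad
  sorted[10] = ecadebceaa$
sorted[4] = bceaa$ecade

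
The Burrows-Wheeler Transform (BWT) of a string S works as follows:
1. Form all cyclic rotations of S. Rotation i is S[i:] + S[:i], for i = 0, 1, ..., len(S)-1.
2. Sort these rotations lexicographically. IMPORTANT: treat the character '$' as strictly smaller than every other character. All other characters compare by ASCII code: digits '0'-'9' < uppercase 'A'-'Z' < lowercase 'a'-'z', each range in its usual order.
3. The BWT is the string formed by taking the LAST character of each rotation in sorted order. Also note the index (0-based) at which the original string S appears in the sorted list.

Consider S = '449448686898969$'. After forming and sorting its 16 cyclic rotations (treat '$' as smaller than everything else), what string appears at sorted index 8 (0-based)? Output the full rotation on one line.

Answer: 8686898969$44944

Derivation:
All 16 rotations (rotation i = S[i:]+S[:i]):
  rot[0] = 449448686898969$
  rot[1] = 49448686898969$4
  rot[2] = 9448686898969$44
  rot[3] = 448686898969$449
  rot[4] = 48686898969$4494
  rot[5] = 8686898969$44944
  rot[6] = 686898969$449448
  rot[7] = 86898969$4494486
  rot[8] = 6898969$44944868
  rot[9] = 898969$449448686
  rot[10] = 98969$4494486868
  rot[11] = 8969$44944868689
  rot[12] = 969$449448686898
  rot[13] = 69$4494486868989
  rot[14] = 9$44944868689896
  rot[15] = $449448686898969
Sorted (with $ < everything):
  sorted[0] = $449448686898969
  sorted[1] = 448686898969$449
  sorted[2] = 449448686898969$
  sorted[3] = 48686898969$4494
  sorted[4] = 49448686898969$4
  sorted[5] = 686898969$449448
  sorted[6] = 6898969$44944868
  sorted[7] = 69$4494486868989
  sorted[8] = 8686898969$44944
  sorted[9] = 86898969$4494486
  sorted[10] = 8969$44944868689
  sorted[11] = 898969$449448686
  sorted[12] = 9$44944868689896
  sorted[13] = 9448686898969$44
  sorted[14] = 969$449448686898
  sorted[15] = 98969$4494486868
sorted[8] = 8686898969$44944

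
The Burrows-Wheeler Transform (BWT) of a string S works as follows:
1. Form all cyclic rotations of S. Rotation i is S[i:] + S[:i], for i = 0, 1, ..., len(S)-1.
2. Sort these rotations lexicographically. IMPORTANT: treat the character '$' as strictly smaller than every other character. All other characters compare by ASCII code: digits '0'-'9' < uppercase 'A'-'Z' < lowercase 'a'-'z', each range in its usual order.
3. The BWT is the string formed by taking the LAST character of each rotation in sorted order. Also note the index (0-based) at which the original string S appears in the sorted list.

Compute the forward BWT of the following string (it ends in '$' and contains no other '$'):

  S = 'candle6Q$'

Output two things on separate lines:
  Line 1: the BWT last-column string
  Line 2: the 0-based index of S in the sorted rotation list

Answer: Qe6c$nlda
4

Derivation:
All 9 rotations (rotation i = S[i:]+S[:i]):
  rot[0] = candle6Q$
  rot[1] = andle6Q$c
  rot[2] = ndle6Q$ca
  rot[3] = dle6Q$can
  rot[4] = le6Q$cand
  rot[5] = e6Q$candl
  rot[6] = 6Q$candle
  rot[7] = Q$candle6
  rot[8] = $candle6Q
Sorted (with $ < everything):
  sorted[0] = $candle6Q  (last char: 'Q')
  sorted[1] = 6Q$candle  (last char: 'e')
  sorted[2] = Q$candle6  (last char: '6')
  sorted[3] = andle6Q$c  (last char: 'c')
  sorted[4] = candle6Q$  (last char: '$')
  sorted[5] = dle6Q$can  (last char: 'n')
  sorted[6] = e6Q$candl  (last char: 'l')
  sorted[7] = le6Q$cand  (last char: 'd')
  sorted[8] = ndle6Q$ca  (last char: 'a')
Last column: Qe6c$nlda
Original string S is at sorted index 4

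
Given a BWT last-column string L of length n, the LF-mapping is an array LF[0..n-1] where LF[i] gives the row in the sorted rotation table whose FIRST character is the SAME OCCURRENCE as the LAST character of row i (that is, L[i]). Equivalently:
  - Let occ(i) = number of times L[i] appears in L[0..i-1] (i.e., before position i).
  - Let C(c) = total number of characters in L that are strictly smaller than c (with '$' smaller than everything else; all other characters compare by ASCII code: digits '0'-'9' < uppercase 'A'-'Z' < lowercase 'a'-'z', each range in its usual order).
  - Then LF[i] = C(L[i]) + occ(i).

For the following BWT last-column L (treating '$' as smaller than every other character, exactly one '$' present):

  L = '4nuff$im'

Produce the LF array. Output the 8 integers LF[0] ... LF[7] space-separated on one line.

Answer: 1 6 7 2 3 0 4 5

Derivation:
Char counts: '$':1, '4':1, 'f':2, 'i':1, 'm':1, 'n':1, 'u':1
C (first-col start): C('$')=0, C('4')=1, C('f')=2, C('i')=4, C('m')=5, C('n')=6, C('u')=7
L[0]='4': occ=0, LF[0]=C('4')+0=1+0=1
L[1]='n': occ=0, LF[1]=C('n')+0=6+0=6
L[2]='u': occ=0, LF[2]=C('u')+0=7+0=7
L[3]='f': occ=0, LF[3]=C('f')+0=2+0=2
L[4]='f': occ=1, LF[4]=C('f')+1=2+1=3
L[5]='$': occ=0, LF[5]=C('$')+0=0+0=0
L[6]='i': occ=0, LF[6]=C('i')+0=4+0=4
L[7]='m': occ=0, LF[7]=C('m')+0=5+0=5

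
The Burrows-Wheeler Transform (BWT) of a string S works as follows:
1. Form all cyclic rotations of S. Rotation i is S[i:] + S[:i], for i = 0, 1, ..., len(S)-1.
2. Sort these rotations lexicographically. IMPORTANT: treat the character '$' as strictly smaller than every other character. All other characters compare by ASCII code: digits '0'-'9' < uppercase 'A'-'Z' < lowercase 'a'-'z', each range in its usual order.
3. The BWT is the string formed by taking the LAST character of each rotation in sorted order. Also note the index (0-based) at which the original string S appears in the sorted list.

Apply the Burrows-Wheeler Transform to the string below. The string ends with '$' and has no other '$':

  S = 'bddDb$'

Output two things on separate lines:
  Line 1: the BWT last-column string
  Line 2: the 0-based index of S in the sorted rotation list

Answer: bdD$db
3

Derivation:
All 6 rotations (rotation i = S[i:]+S[:i]):
  rot[0] = bddDb$
  rot[1] = ddDb$b
  rot[2] = dDb$bd
  rot[3] = Db$bdd
  rot[4] = b$bddD
  rot[5] = $bddDb
Sorted (with $ < everything):
  sorted[0] = $bddDb  (last char: 'b')
  sorted[1] = Db$bdd  (last char: 'd')
  sorted[2] = b$bddD  (last char: 'D')
  sorted[3] = bddDb$  (last char: '$')
  sorted[4] = dDb$bd  (last char: 'd')
  sorted[5] = ddDb$b  (last char: 'b')
Last column: bdD$db
Original string S is at sorted index 3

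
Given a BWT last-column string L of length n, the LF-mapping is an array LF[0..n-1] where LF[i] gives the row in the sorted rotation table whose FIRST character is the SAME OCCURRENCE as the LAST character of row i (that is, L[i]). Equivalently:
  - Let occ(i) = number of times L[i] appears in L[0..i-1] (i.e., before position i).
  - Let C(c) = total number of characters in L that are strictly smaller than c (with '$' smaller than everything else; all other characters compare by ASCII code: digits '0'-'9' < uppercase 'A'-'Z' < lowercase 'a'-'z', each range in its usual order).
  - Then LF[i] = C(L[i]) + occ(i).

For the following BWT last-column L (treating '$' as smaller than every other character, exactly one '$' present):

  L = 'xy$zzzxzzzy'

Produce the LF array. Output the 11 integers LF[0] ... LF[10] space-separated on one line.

Char counts: '$':1, 'x':2, 'y':2, 'z':6
C (first-col start): C('$')=0, C('x')=1, C('y')=3, C('z')=5
L[0]='x': occ=0, LF[0]=C('x')+0=1+0=1
L[1]='y': occ=0, LF[1]=C('y')+0=3+0=3
L[2]='$': occ=0, LF[2]=C('$')+0=0+0=0
L[3]='z': occ=0, LF[3]=C('z')+0=5+0=5
L[4]='z': occ=1, LF[4]=C('z')+1=5+1=6
L[5]='z': occ=2, LF[5]=C('z')+2=5+2=7
L[6]='x': occ=1, LF[6]=C('x')+1=1+1=2
L[7]='z': occ=3, LF[7]=C('z')+3=5+3=8
L[8]='z': occ=4, LF[8]=C('z')+4=5+4=9
L[9]='z': occ=5, LF[9]=C('z')+5=5+5=10
L[10]='y': occ=1, LF[10]=C('y')+1=3+1=4

Answer: 1 3 0 5 6 7 2 8 9 10 4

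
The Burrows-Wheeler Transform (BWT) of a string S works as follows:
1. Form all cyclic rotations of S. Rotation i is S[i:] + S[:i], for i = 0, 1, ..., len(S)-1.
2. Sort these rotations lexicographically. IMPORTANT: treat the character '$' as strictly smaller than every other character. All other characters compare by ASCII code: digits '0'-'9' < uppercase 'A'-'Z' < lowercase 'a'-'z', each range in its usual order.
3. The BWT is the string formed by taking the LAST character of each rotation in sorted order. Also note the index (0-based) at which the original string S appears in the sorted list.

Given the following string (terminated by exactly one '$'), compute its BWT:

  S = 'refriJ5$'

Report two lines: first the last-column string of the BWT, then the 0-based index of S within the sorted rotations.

All 8 rotations (rotation i = S[i:]+S[:i]):
  rot[0] = refriJ5$
  rot[1] = efriJ5$r
  rot[2] = friJ5$re
  rot[3] = riJ5$ref
  rot[4] = iJ5$refr
  rot[5] = J5$refri
  rot[6] = 5$refriJ
  rot[7] = $refriJ5
Sorted (with $ < everything):
  sorted[0] = $refriJ5  (last char: '5')
  sorted[1] = 5$refriJ  (last char: 'J')
  sorted[2] = J5$refri  (last char: 'i')
  sorted[3] = efriJ5$r  (last char: 'r')
  sorted[4] = friJ5$re  (last char: 'e')
  sorted[5] = iJ5$refr  (last char: 'r')
  sorted[6] = refriJ5$  (last char: '$')
  sorted[7] = riJ5$ref  (last char: 'f')
Last column: 5Jirer$f
Original string S is at sorted index 6

Answer: 5Jirer$f
6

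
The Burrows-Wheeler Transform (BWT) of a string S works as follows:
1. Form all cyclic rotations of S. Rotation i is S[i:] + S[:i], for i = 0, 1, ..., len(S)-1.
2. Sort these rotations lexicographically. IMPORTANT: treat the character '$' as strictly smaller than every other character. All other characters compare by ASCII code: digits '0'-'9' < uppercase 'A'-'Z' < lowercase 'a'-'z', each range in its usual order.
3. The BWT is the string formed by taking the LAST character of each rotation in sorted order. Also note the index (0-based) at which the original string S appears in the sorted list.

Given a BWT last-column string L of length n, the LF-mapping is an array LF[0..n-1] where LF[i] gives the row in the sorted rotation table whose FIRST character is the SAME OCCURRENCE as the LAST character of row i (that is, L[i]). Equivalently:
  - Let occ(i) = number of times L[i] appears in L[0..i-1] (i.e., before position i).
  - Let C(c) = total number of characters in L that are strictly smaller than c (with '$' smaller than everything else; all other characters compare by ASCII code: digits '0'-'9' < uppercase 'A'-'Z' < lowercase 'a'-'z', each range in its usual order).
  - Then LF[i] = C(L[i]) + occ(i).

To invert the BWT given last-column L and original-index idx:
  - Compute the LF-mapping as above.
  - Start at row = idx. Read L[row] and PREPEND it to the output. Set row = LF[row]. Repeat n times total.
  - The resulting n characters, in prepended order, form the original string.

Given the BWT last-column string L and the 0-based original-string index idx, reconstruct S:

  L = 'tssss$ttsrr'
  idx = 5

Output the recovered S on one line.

LF mapping: 8 3 4 5 6 0 9 10 7 1 2
Walk LF starting at row 5, prepending L[row]:
  step 1: row=5, L[5]='$', prepend. Next row=LF[5]=0
  step 2: row=0, L[0]='t', prepend. Next row=LF[0]=8
  step 3: row=8, L[8]='s', prepend. Next row=LF[8]=7
  step 4: row=7, L[7]='t', prepend. Next row=LF[7]=10
  step 5: row=10, L[10]='r', prepend. Next row=LF[10]=2
  step 6: row=2, L[2]='s', prepend. Next row=LF[2]=4
  step 7: row=4, L[4]='s', prepend. Next row=LF[4]=6
  step 8: row=6, L[6]='t', prepend. Next row=LF[6]=9
  step 9: row=9, L[9]='r', prepend. Next row=LF[9]=1
  step 10: row=1, L[1]='s', prepend. Next row=LF[1]=3
  step 11: row=3, L[3]='s', prepend. Next row=LF[3]=5
Reversed output: ssrtssrtst$

Answer: ssrtssrtst$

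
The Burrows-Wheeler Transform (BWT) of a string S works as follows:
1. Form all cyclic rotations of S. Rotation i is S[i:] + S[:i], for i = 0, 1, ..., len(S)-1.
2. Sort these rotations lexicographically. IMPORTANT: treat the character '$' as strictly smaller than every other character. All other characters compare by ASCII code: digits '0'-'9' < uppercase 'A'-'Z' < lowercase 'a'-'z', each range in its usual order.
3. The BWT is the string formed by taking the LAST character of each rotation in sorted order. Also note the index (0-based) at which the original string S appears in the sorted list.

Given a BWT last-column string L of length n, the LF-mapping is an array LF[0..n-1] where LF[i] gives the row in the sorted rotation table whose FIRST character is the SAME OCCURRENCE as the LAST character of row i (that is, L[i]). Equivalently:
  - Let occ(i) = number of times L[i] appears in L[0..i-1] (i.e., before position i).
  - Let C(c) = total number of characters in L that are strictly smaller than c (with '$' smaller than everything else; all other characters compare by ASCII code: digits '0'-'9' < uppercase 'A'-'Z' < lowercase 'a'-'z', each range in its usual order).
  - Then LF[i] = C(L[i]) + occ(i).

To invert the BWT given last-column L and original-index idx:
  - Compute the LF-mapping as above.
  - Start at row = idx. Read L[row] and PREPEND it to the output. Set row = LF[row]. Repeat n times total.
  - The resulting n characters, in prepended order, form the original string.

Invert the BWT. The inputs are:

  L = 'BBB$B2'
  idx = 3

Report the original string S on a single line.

LF mapping: 2 3 4 0 5 1
Walk LF starting at row 3, prepending L[row]:
  step 1: row=3, L[3]='$', prepend. Next row=LF[3]=0
  step 2: row=0, L[0]='B', prepend. Next row=LF[0]=2
  step 3: row=2, L[2]='B', prepend. Next row=LF[2]=4
  step 4: row=4, L[4]='B', prepend. Next row=LF[4]=5
  step 5: row=5, L[5]='2', prepend. Next row=LF[5]=1
  step 6: row=1, L[1]='B', prepend. Next row=LF[1]=3
Reversed output: B2BBB$

Answer: B2BBB$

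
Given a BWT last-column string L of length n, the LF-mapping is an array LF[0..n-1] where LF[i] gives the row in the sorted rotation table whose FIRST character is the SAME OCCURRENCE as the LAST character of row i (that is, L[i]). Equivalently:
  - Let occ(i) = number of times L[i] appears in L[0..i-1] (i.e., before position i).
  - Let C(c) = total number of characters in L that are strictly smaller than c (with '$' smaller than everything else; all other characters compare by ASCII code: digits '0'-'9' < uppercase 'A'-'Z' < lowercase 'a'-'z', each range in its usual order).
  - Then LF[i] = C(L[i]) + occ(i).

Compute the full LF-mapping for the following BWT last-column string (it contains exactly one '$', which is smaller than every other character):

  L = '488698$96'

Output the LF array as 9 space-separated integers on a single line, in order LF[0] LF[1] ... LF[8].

Char counts: '$':1, '4':1, '6':2, '8':3, '9':2
C (first-col start): C('$')=0, C('4')=1, C('6')=2, C('8')=4, C('9')=7
L[0]='4': occ=0, LF[0]=C('4')+0=1+0=1
L[1]='8': occ=0, LF[1]=C('8')+0=4+0=4
L[2]='8': occ=1, LF[2]=C('8')+1=4+1=5
L[3]='6': occ=0, LF[3]=C('6')+0=2+0=2
L[4]='9': occ=0, LF[4]=C('9')+0=7+0=7
L[5]='8': occ=2, LF[5]=C('8')+2=4+2=6
L[6]='$': occ=0, LF[6]=C('$')+0=0+0=0
L[7]='9': occ=1, LF[7]=C('9')+1=7+1=8
L[8]='6': occ=1, LF[8]=C('6')+1=2+1=3

Answer: 1 4 5 2 7 6 0 8 3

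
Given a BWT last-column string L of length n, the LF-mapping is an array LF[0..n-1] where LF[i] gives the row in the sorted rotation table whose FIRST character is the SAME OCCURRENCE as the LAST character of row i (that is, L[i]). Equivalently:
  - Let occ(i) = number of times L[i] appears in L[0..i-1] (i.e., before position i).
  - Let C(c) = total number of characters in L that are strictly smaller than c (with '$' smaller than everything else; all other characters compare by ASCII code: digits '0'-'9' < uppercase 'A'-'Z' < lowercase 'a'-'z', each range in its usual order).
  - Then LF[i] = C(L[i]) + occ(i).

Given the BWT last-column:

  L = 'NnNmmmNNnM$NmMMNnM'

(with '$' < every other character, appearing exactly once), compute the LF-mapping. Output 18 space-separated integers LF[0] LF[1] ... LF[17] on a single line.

Char counts: '$':1, 'M':4, 'N':6, 'm':4, 'n':3
C (first-col start): C('$')=0, C('M')=1, C('N')=5, C('m')=11, C('n')=15
L[0]='N': occ=0, LF[0]=C('N')+0=5+0=5
L[1]='n': occ=0, LF[1]=C('n')+0=15+0=15
L[2]='N': occ=1, LF[2]=C('N')+1=5+1=6
L[3]='m': occ=0, LF[3]=C('m')+0=11+0=11
L[4]='m': occ=1, LF[4]=C('m')+1=11+1=12
L[5]='m': occ=2, LF[5]=C('m')+2=11+2=13
L[6]='N': occ=2, LF[6]=C('N')+2=5+2=7
L[7]='N': occ=3, LF[7]=C('N')+3=5+3=8
L[8]='n': occ=1, LF[8]=C('n')+1=15+1=16
L[9]='M': occ=0, LF[9]=C('M')+0=1+0=1
L[10]='$': occ=0, LF[10]=C('$')+0=0+0=0
L[11]='N': occ=4, LF[11]=C('N')+4=5+4=9
L[12]='m': occ=3, LF[12]=C('m')+3=11+3=14
L[13]='M': occ=1, LF[13]=C('M')+1=1+1=2
L[14]='M': occ=2, LF[14]=C('M')+2=1+2=3
L[15]='N': occ=5, LF[15]=C('N')+5=5+5=10
L[16]='n': occ=2, LF[16]=C('n')+2=15+2=17
L[17]='M': occ=3, LF[17]=C('M')+3=1+3=4

Answer: 5 15 6 11 12 13 7 8 16 1 0 9 14 2 3 10 17 4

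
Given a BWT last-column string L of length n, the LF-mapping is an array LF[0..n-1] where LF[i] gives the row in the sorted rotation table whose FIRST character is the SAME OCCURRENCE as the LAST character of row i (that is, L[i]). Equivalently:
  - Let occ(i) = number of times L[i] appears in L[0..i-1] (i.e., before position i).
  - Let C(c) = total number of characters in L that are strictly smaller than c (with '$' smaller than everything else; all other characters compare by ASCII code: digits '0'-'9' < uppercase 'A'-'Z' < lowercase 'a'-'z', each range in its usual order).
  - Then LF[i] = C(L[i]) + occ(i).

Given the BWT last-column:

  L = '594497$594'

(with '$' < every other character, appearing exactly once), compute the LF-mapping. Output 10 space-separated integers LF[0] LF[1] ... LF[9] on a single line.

Answer: 4 7 1 2 8 6 0 5 9 3

Derivation:
Char counts: '$':1, '4':3, '5':2, '7':1, '9':3
C (first-col start): C('$')=0, C('4')=1, C('5')=4, C('7')=6, C('9')=7
L[0]='5': occ=0, LF[0]=C('5')+0=4+0=4
L[1]='9': occ=0, LF[1]=C('9')+0=7+0=7
L[2]='4': occ=0, LF[2]=C('4')+0=1+0=1
L[3]='4': occ=1, LF[3]=C('4')+1=1+1=2
L[4]='9': occ=1, LF[4]=C('9')+1=7+1=8
L[5]='7': occ=0, LF[5]=C('7')+0=6+0=6
L[6]='$': occ=0, LF[6]=C('$')+0=0+0=0
L[7]='5': occ=1, LF[7]=C('5')+1=4+1=5
L[8]='9': occ=2, LF[8]=C('9')+2=7+2=9
L[9]='4': occ=2, LF[9]=C('4')+2=1+2=3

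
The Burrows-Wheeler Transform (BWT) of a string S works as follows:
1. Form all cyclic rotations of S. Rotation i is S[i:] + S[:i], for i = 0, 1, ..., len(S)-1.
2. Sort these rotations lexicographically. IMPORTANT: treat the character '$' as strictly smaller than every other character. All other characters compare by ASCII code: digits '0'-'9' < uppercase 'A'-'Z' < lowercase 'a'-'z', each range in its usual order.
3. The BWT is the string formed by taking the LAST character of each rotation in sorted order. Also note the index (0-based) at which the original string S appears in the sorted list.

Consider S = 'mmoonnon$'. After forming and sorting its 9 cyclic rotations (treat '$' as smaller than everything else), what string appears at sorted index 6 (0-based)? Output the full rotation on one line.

Answer: on$mmoonn

Derivation:
All 9 rotations (rotation i = S[i:]+S[:i]):
  rot[0] = mmoonnon$
  rot[1] = moonnon$m
  rot[2] = oonnon$mm
  rot[3] = onnon$mmo
  rot[4] = nnon$mmoo
  rot[5] = non$mmoon
  rot[6] = on$mmoonn
  rot[7] = n$mmoonno
  rot[8] = $mmoonnon
Sorted (with $ < everything):
  sorted[0] = $mmoonnon
  sorted[1] = mmoonnon$
  sorted[2] = moonnon$m
  sorted[3] = n$mmoonno
  sorted[4] = nnon$mmoo
  sorted[5] = non$mmoon
  sorted[6] = on$mmoonn
  sorted[7] = onnon$mmo
  sorted[8] = oonnon$mm
sorted[6] = on$mmoonn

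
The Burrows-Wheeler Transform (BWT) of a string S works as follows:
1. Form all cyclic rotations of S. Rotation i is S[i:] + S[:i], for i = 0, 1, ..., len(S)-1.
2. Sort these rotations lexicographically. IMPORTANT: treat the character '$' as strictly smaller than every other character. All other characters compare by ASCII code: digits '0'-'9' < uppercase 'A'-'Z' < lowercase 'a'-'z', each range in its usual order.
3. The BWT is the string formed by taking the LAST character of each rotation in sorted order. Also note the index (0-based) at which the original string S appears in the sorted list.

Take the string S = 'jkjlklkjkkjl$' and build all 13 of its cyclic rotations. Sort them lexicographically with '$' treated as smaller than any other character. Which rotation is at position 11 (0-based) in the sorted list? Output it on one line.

All 13 rotations (rotation i = S[i:]+S[:i]):
  rot[0] = jkjlklkjkkjl$
  rot[1] = kjlklkjkkjl$j
  rot[2] = jlklkjkkjl$jk
  rot[3] = lklkjkkjl$jkj
  rot[4] = klkjkkjl$jkjl
  rot[5] = lkjkkjl$jkjlk
  rot[6] = kjkkjl$jkjlkl
  rot[7] = jkkjl$jkjlklk
  rot[8] = kkjl$jkjlklkj
  rot[9] = kjl$jkjlklkjk
  rot[10] = jl$jkjlklkjkk
  rot[11] = l$jkjlklkjkkj
  rot[12] = $jkjlklkjkkjl
Sorted (with $ < everything):
  sorted[0] = $jkjlklkjkkjl
  sorted[1] = jkjlklkjkkjl$
  sorted[2] = jkkjl$jkjlklk
  sorted[3] = jl$jkjlklkjkk
  sorted[4] = jlklkjkkjl$jk
  sorted[5] = kjkkjl$jkjlkl
  sorted[6] = kjl$jkjlklkjk
  sorted[7] = kjlklkjkkjl$j
  sorted[8] = kkjl$jkjlklkj
  sorted[9] = klkjkkjl$jkjl
  sorted[10] = l$jkjlklkjkkj
  sorted[11] = lkjkkjl$jkjlk
  sorted[12] = lklkjkkjl$jkj
sorted[11] = lkjkkjl$jkjlk

Answer: lkjkkjl$jkjlk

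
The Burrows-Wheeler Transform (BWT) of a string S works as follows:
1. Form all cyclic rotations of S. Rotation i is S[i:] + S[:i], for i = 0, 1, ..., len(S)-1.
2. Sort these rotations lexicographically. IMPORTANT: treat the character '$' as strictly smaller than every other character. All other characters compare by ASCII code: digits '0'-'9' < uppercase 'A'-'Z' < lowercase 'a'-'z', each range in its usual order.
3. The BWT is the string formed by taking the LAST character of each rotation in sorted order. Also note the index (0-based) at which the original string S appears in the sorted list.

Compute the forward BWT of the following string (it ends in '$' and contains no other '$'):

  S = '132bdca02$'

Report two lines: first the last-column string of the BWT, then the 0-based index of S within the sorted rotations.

Answer: 2a$031c2db
2

Derivation:
All 10 rotations (rotation i = S[i:]+S[:i]):
  rot[0] = 132bdca02$
  rot[1] = 32bdca02$1
  rot[2] = 2bdca02$13
  rot[3] = bdca02$132
  rot[4] = dca02$132b
  rot[5] = ca02$132bd
  rot[6] = a02$132bdc
  rot[7] = 02$132bdca
  rot[8] = 2$132bdca0
  rot[9] = $132bdca02
Sorted (with $ < everything):
  sorted[0] = $132bdca02  (last char: '2')
  sorted[1] = 02$132bdca  (last char: 'a')
  sorted[2] = 132bdca02$  (last char: '$')
  sorted[3] = 2$132bdca0  (last char: '0')
  sorted[4] = 2bdca02$13  (last char: '3')
  sorted[5] = 32bdca02$1  (last char: '1')
  sorted[6] = a02$132bdc  (last char: 'c')
  sorted[7] = bdca02$132  (last char: '2')
  sorted[8] = ca02$132bd  (last char: 'd')
  sorted[9] = dca02$132b  (last char: 'b')
Last column: 2a$031c2db
Original string S is at sorted index 2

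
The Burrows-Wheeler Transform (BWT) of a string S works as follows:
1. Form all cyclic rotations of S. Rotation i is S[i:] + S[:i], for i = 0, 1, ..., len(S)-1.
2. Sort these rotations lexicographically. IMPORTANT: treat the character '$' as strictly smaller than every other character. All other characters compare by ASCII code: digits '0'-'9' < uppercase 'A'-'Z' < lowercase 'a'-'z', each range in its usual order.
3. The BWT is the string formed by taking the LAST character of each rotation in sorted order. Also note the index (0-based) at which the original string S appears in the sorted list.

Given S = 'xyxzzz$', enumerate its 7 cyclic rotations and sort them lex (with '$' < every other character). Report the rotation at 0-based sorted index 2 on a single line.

Answer: xzzz$xy

Derivation:
All 7 rotations (rotation i = S[i:]+S[:i]):
  rot[0] = xyxzzz$
  rot[1] = yxzzz$x
  rot[2] = xzzz$xy
  rot[3] = zzz$xyx
  rot[4] = zz$xyxz
  rot[5] = z$xyxzz
  rot[6] = $xyxzzz
Sorted (with $ < everything):
  sorted[0] = $xyxzzz
  sorted[1] = xyxzzz$
  sorted[2] = xzzz$xy
  sorted[3] = yxzzz$x
  sorted[4] = z$xyxzz
  sorted[5] = zz$xyxz
  sorted[6] = zzz$xyx
sorted[2] = xzzz$xy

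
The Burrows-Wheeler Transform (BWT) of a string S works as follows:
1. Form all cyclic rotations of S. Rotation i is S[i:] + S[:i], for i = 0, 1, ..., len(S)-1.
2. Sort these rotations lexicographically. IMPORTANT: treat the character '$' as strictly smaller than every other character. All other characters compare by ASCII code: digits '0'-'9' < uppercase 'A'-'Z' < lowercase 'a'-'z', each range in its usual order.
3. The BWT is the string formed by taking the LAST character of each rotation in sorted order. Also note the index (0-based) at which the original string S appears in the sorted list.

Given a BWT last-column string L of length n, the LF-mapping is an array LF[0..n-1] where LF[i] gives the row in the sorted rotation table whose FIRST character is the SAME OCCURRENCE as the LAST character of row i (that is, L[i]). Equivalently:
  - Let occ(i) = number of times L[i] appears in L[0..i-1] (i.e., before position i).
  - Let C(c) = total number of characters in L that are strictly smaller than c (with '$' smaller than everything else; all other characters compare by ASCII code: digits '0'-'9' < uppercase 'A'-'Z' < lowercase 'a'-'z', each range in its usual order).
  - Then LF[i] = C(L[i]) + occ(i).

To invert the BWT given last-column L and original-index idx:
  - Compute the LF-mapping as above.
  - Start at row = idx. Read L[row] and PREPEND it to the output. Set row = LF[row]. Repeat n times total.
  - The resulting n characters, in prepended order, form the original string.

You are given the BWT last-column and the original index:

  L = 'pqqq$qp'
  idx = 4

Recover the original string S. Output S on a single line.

LF mapping: 1 3 4 5 0 6 2
Walk LF starting at row 4, prepending L[row]:
  step 1: row=4, L[4]='$', prepend. Next row=LF[4]=0
  step 2: row=0, L[0]='p', prepend. Next row=LF[0]=1
  step 3: row=1, L[1]='q', prepend. Next row=LF[1]=3
  step 4: row=3, L[3]='q', prepend. Next row=LF[3]=5
  step 5: row=5, L[5]='q', prepend. Next row=LF[5]=6
  step 6: row=6, L[6]='p', prepend. Next row=LF[6]=2
  step 7: row=2, L[2]='q', prepend. Next row=LF[2]=4
Reversed output: qpqqqp$

Answer: qpqqqp$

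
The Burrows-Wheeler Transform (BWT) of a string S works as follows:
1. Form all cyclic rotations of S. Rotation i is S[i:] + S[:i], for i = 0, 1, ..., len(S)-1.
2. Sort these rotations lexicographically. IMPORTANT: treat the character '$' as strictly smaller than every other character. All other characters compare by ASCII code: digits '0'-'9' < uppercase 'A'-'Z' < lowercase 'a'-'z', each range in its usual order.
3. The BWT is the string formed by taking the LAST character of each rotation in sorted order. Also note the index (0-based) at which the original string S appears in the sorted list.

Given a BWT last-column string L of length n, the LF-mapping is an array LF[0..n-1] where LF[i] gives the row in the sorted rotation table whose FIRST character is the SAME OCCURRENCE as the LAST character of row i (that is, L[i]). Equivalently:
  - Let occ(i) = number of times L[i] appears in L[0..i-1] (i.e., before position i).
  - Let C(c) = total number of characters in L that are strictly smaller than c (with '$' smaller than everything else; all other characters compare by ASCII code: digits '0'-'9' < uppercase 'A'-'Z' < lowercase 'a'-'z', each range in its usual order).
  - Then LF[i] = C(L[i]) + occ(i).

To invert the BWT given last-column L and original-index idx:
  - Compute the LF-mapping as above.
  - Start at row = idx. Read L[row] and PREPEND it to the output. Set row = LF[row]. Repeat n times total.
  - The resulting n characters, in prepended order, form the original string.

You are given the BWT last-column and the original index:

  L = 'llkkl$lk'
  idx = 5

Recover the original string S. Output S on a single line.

Answer: lkkklll$

Derivation:
LF mapping: 4 5 1 2 6 0 7 3
Walk LF starting at row 5, prepending L[row]:
  step 1: row=5, L[5]='$', prepend. Next row=LF[5]=0
  step 2: row=0, L[0]='l', prepend. Next row=LF[0]=4
  step 3: row=4, L[4]='l', prepend. Next row=LF[4]=6
  step 4: row=6, L[6]='l', prepend. Next row=LF[6]=7
  step 5: row=7, L[7]='k', prepend. Next row=LF[7]=3
  step 6: row=3, L[3]='k', prepend. Next row=LF[3]=2
  step 7: row=2, L[2]='k', prepend. Next row=LF[2]=1
  step 8: row=1, L[1]='l', prepend. Next row=LF[1]=5
Reversed output: lkkklll$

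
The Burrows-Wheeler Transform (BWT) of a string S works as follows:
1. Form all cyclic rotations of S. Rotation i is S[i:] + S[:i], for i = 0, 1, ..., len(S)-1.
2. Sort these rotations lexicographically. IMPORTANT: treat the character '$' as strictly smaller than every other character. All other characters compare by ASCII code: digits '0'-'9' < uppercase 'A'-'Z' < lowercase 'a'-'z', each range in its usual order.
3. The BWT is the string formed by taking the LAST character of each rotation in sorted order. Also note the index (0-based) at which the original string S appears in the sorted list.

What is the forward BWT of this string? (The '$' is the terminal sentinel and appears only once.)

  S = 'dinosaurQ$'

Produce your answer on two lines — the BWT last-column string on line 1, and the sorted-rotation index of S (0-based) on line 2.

All 10 rotations (rotation i = S[i:]+S[:i]):
  rot[0] = dinosaurQ$
  rot[1] = inosaurQ$d
  rot[2] = nosaurQ$di
  rot[3] = osaurQ$din
  rot[4] = saurQ$dino
  rot[5] = aurQ$dinos
  rot[6] = urQ$dinosa
  rot[7] = rQ$dinosau
  rot[8] = Q$dinosaur
  rot[9] = $dinosaurQ
Sorted (with $ < everything):
  sorted[0] = $dinosaurQ  (last char: 'Q')
  sorted[1] = Q$dinosaur  (last char: 'r')
  sorted[2] = aurQ$dinos  (last char: 's')
  sorted[3] = dinosaurQ$  (last char: '$')
  sorted[4] = inosaurQ$d  (last char: 'd')
  sorted[5] = nosaurQ$di  (last char: 'i')
  sorted[6] = osaurQ$din  (last char: 'n')
  sorted[7] = rQ$dinosau  (last char: 'u')
  sorted[8] = saurQ$dino  (last char: 'o')
  sorted[9] = urQ$dinosa  (last char: 'a')
Last column: Qrs$dinuoa
Original string S is at sorted index 3

Answer: Qrs$dinuoa
3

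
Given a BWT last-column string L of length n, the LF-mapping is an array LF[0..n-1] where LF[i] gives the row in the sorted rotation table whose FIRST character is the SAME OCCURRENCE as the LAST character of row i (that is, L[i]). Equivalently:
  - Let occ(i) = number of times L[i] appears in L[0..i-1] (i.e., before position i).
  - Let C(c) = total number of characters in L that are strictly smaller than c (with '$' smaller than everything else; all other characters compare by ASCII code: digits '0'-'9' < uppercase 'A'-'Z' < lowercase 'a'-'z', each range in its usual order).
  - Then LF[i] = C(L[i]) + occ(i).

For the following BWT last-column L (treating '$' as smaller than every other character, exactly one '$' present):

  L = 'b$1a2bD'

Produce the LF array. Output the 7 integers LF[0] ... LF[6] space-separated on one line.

Answer: 5 0 1 4 2 6 3

Derivation:
Char counts: '$':1, '1':1, '2':1, 'D':1, 'a':1, 'b':2
C (first-col start): C('$')=0, C('1')=1, C('2')=2, C('D')=3, C('a')=4, C('b')=5
L[0]='b': occ=0, LF[0]=C('b')+0=5+0=5
L[1]='$': occ=0, LF[1]=C('$')+0=0+0=0
L[2]='1': occ=0, LF[2]=C('1')+0=1+0=1
L[3]='a': occ=0, LF[3]=C('a')+0=4+0=4
L[4]='2': occ=0, LF[4]=C('2')+0=2+0=2
L[5]='b': occ=1, LF[5]=C('b')+1=5+1=6
L[6]='D': occ=0, LF[6]=C('D')+0=3+0=3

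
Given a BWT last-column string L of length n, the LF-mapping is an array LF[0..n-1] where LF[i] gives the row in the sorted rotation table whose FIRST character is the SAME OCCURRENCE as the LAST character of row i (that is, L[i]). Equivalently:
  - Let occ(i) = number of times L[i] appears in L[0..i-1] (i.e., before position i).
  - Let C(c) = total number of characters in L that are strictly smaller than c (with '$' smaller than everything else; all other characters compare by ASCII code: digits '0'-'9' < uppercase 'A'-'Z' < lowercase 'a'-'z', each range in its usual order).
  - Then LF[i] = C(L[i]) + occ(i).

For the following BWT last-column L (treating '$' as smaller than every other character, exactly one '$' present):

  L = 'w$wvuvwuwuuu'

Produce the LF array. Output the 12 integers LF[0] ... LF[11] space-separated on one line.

Char counts: '$':1, 'u':5, 'v':2, 'w':4
C (first-col start): C('$')=0, C('u')=1, C('v')=6, C('w')=8
L[0]='w': occ=0, LF[0]=C('w')+0=8+0=8
L[1]='$': occ=0, LF[1]=C('$')+0=0+0=0
L[2]='w': occ=1, LF[2]=C('w')+1=8+1=9
L[3]='v': occ=0, LF[3]=C('v')+0=6+0=6
L[4]='u': occ=0, LF[4]=C('u')+0=1+0=1
L[5]='v': occ=1, LF[5]=C('v')+1=6+1=7
L[6]='w': occ=2, LF[6]=C('w')+2=8+2=10
L[7]='u': occ=1, LF[7]=C('u')+1=1+1=2
L[8]='w': occ=3, LF[8]=C('w')+3=8+3=11
L[9]='u': occ=2, LF[9]=C('u')+2=1+2=3
L[10]='u': occ=3, LF[10]=C('u')+3=1+3=4
L[11]='u': occ=4, LF[11]=C('u')+4=1+4=5

Answer: 8 0 9 6 1 7 10 2 11 3 4 5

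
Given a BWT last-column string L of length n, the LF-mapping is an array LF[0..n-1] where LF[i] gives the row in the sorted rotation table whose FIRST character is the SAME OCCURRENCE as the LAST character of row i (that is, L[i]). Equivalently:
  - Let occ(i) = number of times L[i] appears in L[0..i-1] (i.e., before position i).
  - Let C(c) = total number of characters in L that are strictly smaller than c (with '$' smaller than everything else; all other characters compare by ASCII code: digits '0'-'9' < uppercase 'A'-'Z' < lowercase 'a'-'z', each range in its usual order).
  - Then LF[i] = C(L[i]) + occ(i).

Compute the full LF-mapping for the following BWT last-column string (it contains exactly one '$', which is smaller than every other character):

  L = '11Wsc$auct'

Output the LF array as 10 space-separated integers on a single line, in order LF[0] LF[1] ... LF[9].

Char counts: '$':1, '1':2, 'W':1, 'a':1, 'c':2, 's':1, 't':1, 'u':1
C (first-col start): C('$')=0, C('1')=1, C('W')=3, C('a')=4, C('c')=5, C('s')=7, C('t')=8, C('u')=9
L[0]='1': occ=0, LF[0]=C('1')+0=1+0=1
L[1]='1': occ=1, LF[1]=C('1')+1=1+1=2
L[2]='W': occ=0, LF[2]=C('W')+0=3+0=3
L[3]='s': occ=0, LF[3]=C('s')+0=7+0=7
L[4]='c': occ=0, LF[4]=C('c')+0=5+0=5
L[5]='$': occ=0, LF[5]=C('$')+0=0+0=0
L[6]='a': occ=0, LF[6]=C('a')+0=4+0=4
L[7]='u': occ=0, LF[7]=C('u')+0=9+0=9
L[8]='c': occ=1, LF[8]=C('c')+1=5+1=6
L[9]='t': occ=0, LF[9]=C('t')+0=8+0=8

Answer: 1 2 3 7 5 0 4 9 6 8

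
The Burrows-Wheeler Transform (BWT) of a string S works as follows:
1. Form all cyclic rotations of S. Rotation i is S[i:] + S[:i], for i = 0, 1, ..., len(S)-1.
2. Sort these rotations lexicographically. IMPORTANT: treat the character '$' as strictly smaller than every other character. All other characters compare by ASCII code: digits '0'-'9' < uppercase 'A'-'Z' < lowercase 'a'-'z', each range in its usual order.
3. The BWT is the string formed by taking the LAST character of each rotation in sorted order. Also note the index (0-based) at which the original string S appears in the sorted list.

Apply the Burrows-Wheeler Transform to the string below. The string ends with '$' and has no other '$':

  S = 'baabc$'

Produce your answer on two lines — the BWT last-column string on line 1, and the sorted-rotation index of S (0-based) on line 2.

All 6 rotations (rotation i = S[i:]+S[:i]):
  rot[0] = baabc$
  rot[1] = aabc$b
  rot[2] = abc$ba
  rot[3] = bc$baa
  rot[4] = c$baab
  rot[5] = $baabc
Sorted (with $ < everything):
  sorted[0] = $baabc  (last char: 'c')
  sorted[1] = aabc$b  (last char: 'b')
  sorted[2] = abc$ba  (last char: 'a')
  sorted[3] = baabc$  (last char: '$')
  sorted[4] = bc$baa  (last char: 'a')
  sorted[5] = c$baab  (last char: 'b')
Last column: cba$ab
Original string S is at sorted index 3

Answer: cba$ab
3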